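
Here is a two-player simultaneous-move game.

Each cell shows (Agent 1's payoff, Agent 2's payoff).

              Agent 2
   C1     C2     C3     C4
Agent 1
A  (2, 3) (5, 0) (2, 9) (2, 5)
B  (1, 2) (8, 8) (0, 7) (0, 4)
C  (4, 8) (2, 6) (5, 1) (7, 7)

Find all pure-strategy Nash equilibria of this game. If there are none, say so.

Pure-strategy Nash equilibria: (B, C2), (C, C1)

(A, C1): Agent 1 can switch to C (2 → 4). Not NE.
(A, C2): Agent 1 can switch to B (5 → 8). Not NE.
(A, C3): Agent 1 can switch to C (2 → 5). Not NE.
(A, C4): Agent 1 can switch to C (2 → 7). Not NE.
(B, C1): Agent 1 can switch to A (1 → 2). Not NE.
(B, C2): Agent 1 gets 8, best alternative 5; Agent 2 gets 8, best alternative 7. No profitable deviation — NE.
(B, C3): Agent 1 can switch to A (0 → 2). Not NE.
(B, C4): Agent 1 can switch to A (0 → 2). Not NE.
(C, C1): Agent 1 gets 4, best alternative 2; Agent 2 gets 8, best alternative 7. No profitable deviation — NE.
(C, C2): Agent 1 can switch to A (2 → 5). Not NE.
(C, C3): Agent 2 can switch to C1 (1 → 8). Not NE.
(C, C4): Agent 2 can switch to C1 (7 → 8). Not NE.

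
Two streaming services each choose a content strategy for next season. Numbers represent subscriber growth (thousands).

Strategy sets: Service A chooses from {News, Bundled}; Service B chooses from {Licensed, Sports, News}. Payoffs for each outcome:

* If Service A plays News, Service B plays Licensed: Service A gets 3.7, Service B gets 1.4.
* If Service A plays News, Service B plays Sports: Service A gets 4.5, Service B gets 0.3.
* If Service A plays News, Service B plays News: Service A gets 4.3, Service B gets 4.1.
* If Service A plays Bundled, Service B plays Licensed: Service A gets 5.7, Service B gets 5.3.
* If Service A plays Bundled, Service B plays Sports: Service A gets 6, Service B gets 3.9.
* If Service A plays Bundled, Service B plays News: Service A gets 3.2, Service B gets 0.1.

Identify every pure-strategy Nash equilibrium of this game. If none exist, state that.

(News, News), (Bundled, Licensed)

(News, Licensed): Service A can switch to Bundled (3.7 → 5.7). Not NE.
(News, Sports): Service A can switch to Bundled (4.5 → 6). Not NE.
(News, News): Service A gets 4.3, best alternative 3.2; Service B gets 4.1, best alternative 1.4. No profitable deviation — NE.
(Bundled, Licensed): Service A gets 5.7, best alternative 3.7; Service B gets 5.3, best alternative 3.9. No profitable deviation — NE.
(Bundled, Sports): Service B can switch to Licensed (3.9 → 5.3). Not NE.
(Bundled, News): Service A can switch to News (3.2 → 4.3). Not NE.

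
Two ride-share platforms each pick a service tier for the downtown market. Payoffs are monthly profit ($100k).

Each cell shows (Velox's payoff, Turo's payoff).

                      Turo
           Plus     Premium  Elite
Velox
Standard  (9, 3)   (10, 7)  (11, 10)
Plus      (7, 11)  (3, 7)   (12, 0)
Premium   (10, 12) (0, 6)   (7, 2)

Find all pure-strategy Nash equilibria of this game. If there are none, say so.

Velox against Plus: payoffs 9, 7, 10 → best response Premium.
Velox against Premium: payoffs 10, 3, 0 → best response Standard.
Velox against Elite: payoffs 11, 12, 7 → best response Plus.
Turo against Standard: payoffs 3, 7, 10 → best response Elite.
Turo against Plus: payoffs 11, 7, 0 → best response Plus.
Turo against Premium: payoffs 12, 6, 2 → best response Plus.
Mutual best responses: (Premium, Plus).

The unique pure-strategy Nash equilibrium is (Premium, Plus).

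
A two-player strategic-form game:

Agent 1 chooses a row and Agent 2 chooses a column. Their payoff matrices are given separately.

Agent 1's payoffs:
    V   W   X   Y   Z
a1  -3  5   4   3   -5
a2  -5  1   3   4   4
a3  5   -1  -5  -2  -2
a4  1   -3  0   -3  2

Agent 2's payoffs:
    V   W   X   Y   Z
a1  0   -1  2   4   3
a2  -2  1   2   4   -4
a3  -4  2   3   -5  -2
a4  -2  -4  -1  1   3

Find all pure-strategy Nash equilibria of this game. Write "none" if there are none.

(a1, V): Agent 1 can switch to a3 (-3 → 5). Not NE.
(a1, W): Agent 2 can switch to V (-1 → 0). Not NE.
(a1, X): Agent 2 can switch to Y (2 → 4). Not NE.
(a1, Y): Agent 1 can switch to a2 (3 → 4). Not NE.
(a1, Z): Agent 1 can switch to a2 (-5 → 4). Not NE.
(a2, V): Agent 1 can switch to a1 (-5 → -3). Not NE.
(a2, W): Agent 1 can switch to a1 (1 → 5). Not NE.
(a2, X): Agent 1 can switch to a1 (3 → 4). Not NE.
(a2, Y): Agent 1 gets 4, best alternative 3; Agent 2 gets 4, best alternative 2. No profitable deviation — NE.
(a2, Z): Agent 2 can switch to V (-4 → -2). Not NE.
(a3, V): Agent 2 can switch to W (-4 → 2). Not NE.
(a3, W): Agent 1 can switch to a1 (-1 → 5). Not NE.
(a3, X): Agent 1 can switch to a1 (-5 → 4). Not NE.
(The remaining 7 profiles each have a profitable deviation by the same check.)

Pure NE: (a2, Y)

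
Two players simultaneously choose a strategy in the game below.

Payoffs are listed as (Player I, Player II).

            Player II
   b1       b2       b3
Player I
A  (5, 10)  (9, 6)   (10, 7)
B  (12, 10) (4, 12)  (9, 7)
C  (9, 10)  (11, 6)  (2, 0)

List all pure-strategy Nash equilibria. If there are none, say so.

Check each profile: it is a Nash equilibrium iff no player can strictly gain by switching unilaterally.
(A, b1): Player I can switch to B (5 → 12). Not NE.
(A, b2): Player I can switch to C (9 → 11). Not NE.
(A, b3): Player II can switch to b1 (7 → 10). Not NE.
(B, b1): Player II can switch to b2 (10 → 12). Not NE.
(B, b2): Player I can switch to A (4 → 9). Not NE.
(B, b3): Player I can switch to A (9 → 10). Not NE.
(The remaining 3 profiles each have a profitable deviation by the same check.)

This game has no pure Nash equilibrium.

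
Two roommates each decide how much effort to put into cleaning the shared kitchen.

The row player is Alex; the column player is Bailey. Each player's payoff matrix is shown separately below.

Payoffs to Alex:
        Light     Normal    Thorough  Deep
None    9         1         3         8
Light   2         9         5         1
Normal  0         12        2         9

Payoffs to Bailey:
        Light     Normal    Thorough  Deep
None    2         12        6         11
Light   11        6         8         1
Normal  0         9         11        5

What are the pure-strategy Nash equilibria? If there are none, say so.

Alex against Light: payoffs 9, 2, 0 → best response None.
Alex against Normal: payoffs 1, 9, 12 → best response Normal.
Alex against Thorough: payoffs 3, 5, 2 → best response Light.
Alex against Deep: payoffs 8, 1, 9 → best response Normal.
Bailey against None: payoffs 2, 12, 6, 11 → best response Normal.
Bailey against Light: payoffs 11, 6, 8, 1 → best response Light.
Bailey against Normal: payoffs 0, 9, 11, 5 → best response Thorough.
No profile is a mutual best response for all players.

This game has no pure Nash equilibrium.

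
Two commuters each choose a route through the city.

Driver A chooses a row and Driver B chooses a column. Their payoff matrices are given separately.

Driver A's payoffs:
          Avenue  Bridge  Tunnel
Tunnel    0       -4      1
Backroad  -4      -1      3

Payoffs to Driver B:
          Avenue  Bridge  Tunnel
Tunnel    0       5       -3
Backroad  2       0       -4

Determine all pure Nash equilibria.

(Tunnel, Avenue): Driver B can switch to Bridge (0 → 5). Not NE.
(Tunnel, Bridge): Driver A can switch to Backroad (-4 → -1). Not NE.
(Tunnel, Tunnel): Driver A can switch to Backroad (1 → 3). Not NE.
(Backroad, Avenue): Driver A can switch to Tunnel (-4 → 0). Not NE.
(Backroad, Bridge): Driver B can switch to Avenue (0 → 2). Not NE.
(Backroad, Tunnel): Driver B can switch to Avenue (-4 → 2). Not NE.

There is no pure-strategy Nash equilibrium.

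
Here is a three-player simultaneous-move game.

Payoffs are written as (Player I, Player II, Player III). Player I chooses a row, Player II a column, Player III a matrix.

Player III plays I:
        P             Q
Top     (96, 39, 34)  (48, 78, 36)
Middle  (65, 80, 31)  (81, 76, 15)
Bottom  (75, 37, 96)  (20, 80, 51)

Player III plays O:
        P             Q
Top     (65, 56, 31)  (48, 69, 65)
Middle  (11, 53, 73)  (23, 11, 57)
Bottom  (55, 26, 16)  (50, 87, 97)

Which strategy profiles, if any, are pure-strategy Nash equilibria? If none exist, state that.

(Bottom, Q, O)

Player I against (P, I): payoffs 96, 65, 75 → best response Top.
Player I against (P, O): payoffs 65, 11, 55 → best response Top.
Player I against (Q, I): payoffs 48, 81, 20 → best response Middle.
Player I against (Q, O): payoffs 48, 23, 50 → best response Bottom.
Player II against (Top, I): payoffs 39, 78 → best response Q.
Player II against (Top, O): payoffs 56, 69 → best response Q.
Player II against (Middle, I): payoffs 80, 76 → best response P.
Player II against (Middle, O): payoffs 53, 11 → best response P.
Player II against (Bottom, I): payoffs 37, 80 → best response Q.
Player II against (Bottom, O): payoffs 26, 87 → best response Q.
Player III against (Top, P): payoffs 34, 31 → best response I.
Player III against (Top, Q): payoffs 36, 65 → best response O.
Player III against (Middle, P): payoffs 31, 73 → best response O.
Player III against (Middle, Q): payoffs 15, 57 → best response O.
Player III against (Bottom, P): payoffs 96, 16 → best response I.
Player III against (Bottom, Q): payoffs 51, 97 → best response O.
Mutual best responses: (Bottom, Q, O).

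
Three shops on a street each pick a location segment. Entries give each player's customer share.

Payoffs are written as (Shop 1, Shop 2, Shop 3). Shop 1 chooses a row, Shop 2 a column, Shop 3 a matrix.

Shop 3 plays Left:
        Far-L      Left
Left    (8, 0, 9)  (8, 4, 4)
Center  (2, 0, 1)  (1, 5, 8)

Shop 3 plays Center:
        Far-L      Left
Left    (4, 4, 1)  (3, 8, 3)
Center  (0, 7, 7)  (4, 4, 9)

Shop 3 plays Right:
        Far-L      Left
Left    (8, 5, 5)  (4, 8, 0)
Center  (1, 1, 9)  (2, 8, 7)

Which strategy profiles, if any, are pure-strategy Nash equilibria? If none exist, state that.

For each strategy profile, look for a profitable unilateral deviation.
(Left, Far-L, Left): Shop 2 can switch to Left (0 → 4). Not NE.
(Left, Far-L, Center): Shop 2 can switch to Left (4 → 8). Not NE.
(Left, Far-L, Right): Shop 2 can switch to Left (5 → 8). Not NE.
(Left, Left, Left): Shop 1 gets 8, best alternative 1; Shop 2 gets 4, best alternative 0; Shop 3 gets 4, best alternative 3. No profitable deviation — NE.
(Left, Left, Center): Shop 1 can switch to Center (3 → 4). Not NE.
(Left, Left, Right): Shop 3 can switch to Left (0 → 4). Not NE.
(Center, Far-L, Left): Shop 1 can switch to Left (2 → 8). Not NE.
(Center, Far-L, Center): Shop 1 can switch to Left (0 → 4). Not NE.
(Center, Far-L, Right): Shop 1 can switch to Left (1 → 8). Not NE.
(Center, Left, Left): Shop 1 can switch to Left (1 → 8). Not NE.
(Center, Left, Center): Shop 2 can switch to Far-L (4 → 7). Not NE.
(Center, Left, Right): Shop 1 can switch to Left (2 → 4). Not NE.

The unique pure-strategy Nash equilibrium is (Left, Left, Left).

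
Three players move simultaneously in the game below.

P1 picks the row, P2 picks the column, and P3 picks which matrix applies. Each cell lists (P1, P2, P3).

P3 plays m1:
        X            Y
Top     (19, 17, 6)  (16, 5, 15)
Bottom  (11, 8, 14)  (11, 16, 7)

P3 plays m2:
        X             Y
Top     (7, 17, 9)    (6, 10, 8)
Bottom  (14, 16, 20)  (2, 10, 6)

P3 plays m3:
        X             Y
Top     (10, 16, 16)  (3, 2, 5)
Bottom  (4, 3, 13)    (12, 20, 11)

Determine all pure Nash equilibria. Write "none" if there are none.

The pure Nash equilibria are (Top, X, m3), (Bottom, X, m2), (Bottom, Y, m3).

Check each profile: it is a Nash equilibrium iff no player can strictly gain by switching unilaterally.
(Top, X, m1): P3 can switch to m2 (6 → 9). Not NE.
(Top, X, m2): P1 can switch to Bottom (7 → 14). Not NE.
(Top, X, m3): P1 gets 10, best alternative 4; P2 gets 16, best alternative 2; P3 gets 16, best alternative 9. No profitable deviation — NE.
(Top, Y, m1): P2 can switch to X (5 → 17). Not NE.
(Top, Y, m2): P2 can switch to X (10 → 17). Not NE.
(Top, Y, m3): P1 can switch to Bottom (3 → 12). Not NE.
(Bottom, X, m1): P1 can switch to Top (11 → 19). Not NE.
(Bottom, X, m2): P1 gets 14, best alternative 7; P2 gets 16, best alternative 10; P3 gets 20, best alternative 14. No profitable deviation — NE.
(Bottom, X, m3): P1 can switch to Top (4 → 10). Not NE.
(Bottom, Y, m1): P1 can switch to Top (11 → 16). Not NE.
(Bottom, Y, m3): P1 gets 12, best alternative 3; P2 gets 20, best alternative 3; P3 gets 11, best alternative 7. No profitable deviation — NE.
(The remaining 1 profile has a profitable deviation by the same check.)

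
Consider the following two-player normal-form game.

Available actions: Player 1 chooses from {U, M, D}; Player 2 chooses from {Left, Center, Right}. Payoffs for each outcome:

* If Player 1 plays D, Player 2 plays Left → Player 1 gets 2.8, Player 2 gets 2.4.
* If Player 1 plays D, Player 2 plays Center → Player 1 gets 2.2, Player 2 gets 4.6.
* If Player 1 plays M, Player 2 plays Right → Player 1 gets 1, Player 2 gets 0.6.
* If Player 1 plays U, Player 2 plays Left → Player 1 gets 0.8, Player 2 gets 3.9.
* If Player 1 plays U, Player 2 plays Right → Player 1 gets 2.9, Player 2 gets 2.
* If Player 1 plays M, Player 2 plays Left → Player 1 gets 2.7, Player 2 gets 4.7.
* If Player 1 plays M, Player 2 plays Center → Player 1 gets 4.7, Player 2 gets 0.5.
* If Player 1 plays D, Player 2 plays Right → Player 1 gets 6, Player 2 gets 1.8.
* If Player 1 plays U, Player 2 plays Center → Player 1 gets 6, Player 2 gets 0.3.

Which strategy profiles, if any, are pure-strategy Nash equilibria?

none

Player 1 against Left: payoffs 0.8, 2.7, 2.8 → best response D.
Player 1 against Center: payoffs 6, 4.7, 2.2 → best response U.
Player 1 against Right: payoffs 2.9, 1, 6 → best response D.
Player 2 against U: payoffs 3.9, 0.3, 2 → best response Left.
Player 2 against M: payoffs 4.7, 0.5, 0.6 → best response Left.
Player 2 against D: payoffs 2.4, 4.6, 1.8 → best response Center.
No profile is a mutual best response for all players.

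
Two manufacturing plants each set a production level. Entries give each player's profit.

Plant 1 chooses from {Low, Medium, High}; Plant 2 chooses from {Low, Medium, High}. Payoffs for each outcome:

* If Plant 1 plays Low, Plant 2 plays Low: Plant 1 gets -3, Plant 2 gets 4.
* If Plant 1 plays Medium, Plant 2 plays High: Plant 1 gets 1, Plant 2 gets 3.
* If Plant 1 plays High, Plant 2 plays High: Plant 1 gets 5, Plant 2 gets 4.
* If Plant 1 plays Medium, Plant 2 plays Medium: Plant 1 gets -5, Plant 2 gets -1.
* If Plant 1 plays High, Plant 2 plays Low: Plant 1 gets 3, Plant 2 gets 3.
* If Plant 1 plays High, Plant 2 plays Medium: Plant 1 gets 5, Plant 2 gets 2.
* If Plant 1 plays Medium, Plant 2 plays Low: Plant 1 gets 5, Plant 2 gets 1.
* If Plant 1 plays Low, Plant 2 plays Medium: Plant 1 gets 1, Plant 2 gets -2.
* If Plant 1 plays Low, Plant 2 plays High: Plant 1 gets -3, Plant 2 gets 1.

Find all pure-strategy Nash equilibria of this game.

For each player, find the best response to each opponent profile; mutual best responses are the pure NE.
Plant 1 against Low: payoffs -3, 5, 3 → best response Medium.
Plant 1 against Medium: payoffs 1, -5, 5 → best response High.
Plant 1 against High: payoffs -3, 1, 5 → best response High.
Plant 2 against Low: payoffs 4, -2, 1 → best response Low.
Plant 2 against Medium: payoffs 1, -1, 3 → best response High.
Plant 2 against High: payoffs 3, 2, 4 → best response High.
Mutual best responses: (High, High).

Pure NE: (High, High)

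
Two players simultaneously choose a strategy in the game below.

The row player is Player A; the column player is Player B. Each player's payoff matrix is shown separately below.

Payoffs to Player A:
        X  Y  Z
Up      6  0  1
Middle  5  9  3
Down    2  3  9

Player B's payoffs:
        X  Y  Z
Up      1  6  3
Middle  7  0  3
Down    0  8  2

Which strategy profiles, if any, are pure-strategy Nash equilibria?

No pure-strategy Nash equilibrium.

Player A against X: payoffs 6, 5, 2 → best response Up.
Player A against Y: payoffs 0, 9, 3 → best response Middle.
Player A against Z: payoffs 1, 3, 9 → best response Down.
Player B against Up: payoffs 1, 6, 3 → best response Y.
Player B against Middle: payoffs 7, 0, 3 → best response X.
Player B against Down: payoffs 0, 8, 2 → best response Y.
No profile is a mutual best response for all players.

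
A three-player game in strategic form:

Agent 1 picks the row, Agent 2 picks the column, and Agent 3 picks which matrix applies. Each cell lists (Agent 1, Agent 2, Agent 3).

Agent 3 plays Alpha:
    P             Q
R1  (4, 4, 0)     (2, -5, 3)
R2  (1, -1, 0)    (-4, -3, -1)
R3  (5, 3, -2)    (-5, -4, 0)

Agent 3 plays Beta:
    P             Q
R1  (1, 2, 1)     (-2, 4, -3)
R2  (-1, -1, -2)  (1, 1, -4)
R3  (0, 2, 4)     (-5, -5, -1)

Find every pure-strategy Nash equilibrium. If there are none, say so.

Check each profile: it is a Nash equilibrium iff no player can strictly gain by switching unilaterally.
(R1, P, Alpha): Agent 1 can switch to R3 (4 → 5). Not NE.
(R1, P, Beta): Agent 2 can switch to Q (2 → 4). Not NE.
(R1, Q, Alpha): Agent 2 can switch to P (-5 → 4). Not NE.
(R1, Q, Beta): Agent 1 can switch to R2 (-2 → 1). Not NE.
(R2, P, Alpha): Agent 1 can switch to R1 (1 → 4). Not NE.
(R2, P, Beta): Agent 1 can switch to R1 (-1 → 1). Not NE.
(R2, Q, Alpha): Agent 1 can switch to R1 (-4 → 2). Not NE.
(R2, Q, Beta): Agent 3 can switch to Alpha (-4 → -1). Not NE.
(R3, P, Alpha): Agent 3 can switch to Beta (-2 → 4). Not NE.
(R3, P, Beta): Agent 1 can switch to R1 (0 → 1). Not NE.
(R3, Q, Alpha): Agent 1 can switch to R1 (-5 → 2). Not NE.
(R3, Q, Beta): Agent 1 can switch to R1 (-5 → -2). Not NE.

There is no pure-strategy Nash equilibrium.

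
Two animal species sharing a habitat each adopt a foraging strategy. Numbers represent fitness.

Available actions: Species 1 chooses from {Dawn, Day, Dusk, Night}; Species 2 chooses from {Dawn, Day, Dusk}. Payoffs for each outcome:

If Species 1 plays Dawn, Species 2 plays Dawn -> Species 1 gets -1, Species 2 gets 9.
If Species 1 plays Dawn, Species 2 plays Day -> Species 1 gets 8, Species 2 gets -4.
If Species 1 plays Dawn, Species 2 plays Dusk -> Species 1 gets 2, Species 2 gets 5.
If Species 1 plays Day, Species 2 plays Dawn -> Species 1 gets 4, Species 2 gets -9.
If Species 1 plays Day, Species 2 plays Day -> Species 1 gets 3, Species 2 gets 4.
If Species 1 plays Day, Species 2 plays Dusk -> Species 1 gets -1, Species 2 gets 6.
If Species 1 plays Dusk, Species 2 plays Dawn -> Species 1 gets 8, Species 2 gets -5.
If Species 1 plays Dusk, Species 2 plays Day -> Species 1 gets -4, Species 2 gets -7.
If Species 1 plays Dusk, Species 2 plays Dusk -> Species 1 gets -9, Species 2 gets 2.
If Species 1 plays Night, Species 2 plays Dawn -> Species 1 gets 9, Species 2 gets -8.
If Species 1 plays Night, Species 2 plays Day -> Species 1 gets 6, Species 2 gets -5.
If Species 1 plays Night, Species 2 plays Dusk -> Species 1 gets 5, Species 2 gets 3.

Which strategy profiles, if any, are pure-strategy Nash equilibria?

Pure NE: (Night, Dusk)

For each player, find the best response to each opponent profile; mutual best responses are the pure NE.
Species 1 against Dawn: payoffs -1, 4, 8, 9 → best response Night.
Species 1 against Day: payoffs 8, 3, -4, 6 → best response Dawn.
Species 1 against Dusk: payoffs 2, -1, -9, 5 → best response Night.
Species 2 against Dawn: payoffs 9, -4, 5 → best response Dawn.
Species 2 against Day: payoffs -9, 4, 6 → best response Dusk.
Species 2 against Dusk: payoffs -5, -7, 2 → best response Dusk.
Species 2 against Night: payoffs -8, -5, 3 → best response Dusk.
Mutual best responses: (Night, Dusk).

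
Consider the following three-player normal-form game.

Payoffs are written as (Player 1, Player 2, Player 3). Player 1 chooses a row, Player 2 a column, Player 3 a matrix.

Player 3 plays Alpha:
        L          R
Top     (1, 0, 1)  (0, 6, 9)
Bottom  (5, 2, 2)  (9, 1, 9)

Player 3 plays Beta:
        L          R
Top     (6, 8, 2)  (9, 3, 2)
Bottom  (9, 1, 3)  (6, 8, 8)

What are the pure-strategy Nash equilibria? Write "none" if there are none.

This game has no pure Nash equilibrium.

(Top, L, Alpha): Player 1 can switch to Bottom (1 → 5). Not NE.
(Top, L, Beta): Player 1 can switch to Bottom (6 → 9). Not NE.
(Top, R, Alpha): Player 1 can switch to Bottom (0 → 9). Not NE.
(Top, R, Beta): Player 2 can switch to L (3 → 8). Not NE.
(Bottom, L, Alpha): Player 3 can switch to Beta (2 → 3). Not NE.
(Bottom, L, Beta): Player 2 can switch to R (1 → 8). Not NE.
(Bottom, R, Alpha): Player 2 can switch to L (1 → 2). Not NE.
(Bottom, R, Beta): Player 1 can switch to Top (6 → 9). Not NE.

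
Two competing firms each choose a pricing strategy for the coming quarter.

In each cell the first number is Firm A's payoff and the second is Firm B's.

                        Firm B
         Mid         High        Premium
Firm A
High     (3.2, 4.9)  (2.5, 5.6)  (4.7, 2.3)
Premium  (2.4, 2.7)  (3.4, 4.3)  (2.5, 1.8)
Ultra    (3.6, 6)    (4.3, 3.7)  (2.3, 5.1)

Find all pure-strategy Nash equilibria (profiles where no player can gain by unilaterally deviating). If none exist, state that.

Firm A against Mid: payoffs 3.2, 2.4, 3.6 → best response Ultra.
Firm A against High: payoffs 2.5, 3.4, 4.3 → best response Ultra.
Firm A against Premium: payoffs 4.7, 2.5, 2.3 → best response High.
Firm B against High: payoffs 4.9, 5.6, 2.3 → best response High.
Firm B against Premium: payoffs 2.7, 4.3, 1.8 → best response High.
Firm B against Ultra: payoffs 6, 3.7, 5.1 → best response Mid.
Mutual best responses: (Ultra, Mid).

The unique pure-strategy Nash equilibrium is (Ultra, Mid).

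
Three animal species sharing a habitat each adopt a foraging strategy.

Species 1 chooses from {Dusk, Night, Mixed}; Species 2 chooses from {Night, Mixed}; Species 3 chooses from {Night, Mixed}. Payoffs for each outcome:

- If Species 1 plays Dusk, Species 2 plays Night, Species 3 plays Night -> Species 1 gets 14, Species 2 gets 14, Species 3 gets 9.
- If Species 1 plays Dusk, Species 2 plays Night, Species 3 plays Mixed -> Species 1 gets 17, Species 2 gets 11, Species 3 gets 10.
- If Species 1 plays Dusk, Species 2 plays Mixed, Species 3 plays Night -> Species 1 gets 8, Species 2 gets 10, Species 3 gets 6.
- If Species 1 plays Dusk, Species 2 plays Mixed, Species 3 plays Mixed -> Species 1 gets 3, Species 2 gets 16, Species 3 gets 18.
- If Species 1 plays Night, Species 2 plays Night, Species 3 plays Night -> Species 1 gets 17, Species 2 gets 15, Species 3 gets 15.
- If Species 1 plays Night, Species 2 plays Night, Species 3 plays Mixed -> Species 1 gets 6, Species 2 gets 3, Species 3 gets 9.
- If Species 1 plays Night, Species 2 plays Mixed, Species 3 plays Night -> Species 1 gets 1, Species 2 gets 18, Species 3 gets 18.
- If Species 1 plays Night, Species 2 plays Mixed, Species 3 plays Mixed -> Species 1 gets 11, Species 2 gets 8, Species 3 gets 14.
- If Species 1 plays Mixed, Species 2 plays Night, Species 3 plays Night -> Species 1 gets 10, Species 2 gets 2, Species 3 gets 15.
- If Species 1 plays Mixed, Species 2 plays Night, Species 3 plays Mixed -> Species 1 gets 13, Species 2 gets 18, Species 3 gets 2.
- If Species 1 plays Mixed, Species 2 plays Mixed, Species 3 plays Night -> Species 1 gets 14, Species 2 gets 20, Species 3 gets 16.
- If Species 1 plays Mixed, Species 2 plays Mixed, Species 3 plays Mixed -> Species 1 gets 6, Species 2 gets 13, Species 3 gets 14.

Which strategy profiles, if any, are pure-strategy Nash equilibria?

(Mixed, Mixed, Night)

(Dusk, Night, Night): Species 1 can switch to Night (14 → 17). Not NE.
(Dusk, Night, Mixed): Species 2 can switch to Mixed (11 → 16). Not NE.
(Dusk, Mixed, Night): Species 1 can switch to Mixed (8 → 14). Not NE.
(Dusk, Mixed, Mixed): Species 1 can switch to Night (3 → 11). Not NE.
(Night, Night, Night): Species 2 can switch to Mixed (15 → 18). Not NE.
(Night, Night, Mixed): Species 1 can switch to Dusk (6 → 17). Not NE.
(Night, Mixed, Night): Species 1 can switch to Dusk (1 → 8). Not NE.
(Night, Mixed, Mixed): Species 3 can switch to Night (14 → 18). Not NE.
(Mixed, Night, Night): Species 1 can switch to Dusk (10 → 14). Not NE.
(Mixed, Night, Mixed): Species 1 can switch to Dusk (13 → 17). Not NE.
(Mixed, Mixed, Night): Species 1 gets 14, best alternative 8; Species 2 gets 20, best alternative 2; Species 3 gets 16, best alternative 14. No profitable deviation — NE.
(Mixed, Mixed, Mixed): Species 1 can switch to Night (6 → 11). Not NE.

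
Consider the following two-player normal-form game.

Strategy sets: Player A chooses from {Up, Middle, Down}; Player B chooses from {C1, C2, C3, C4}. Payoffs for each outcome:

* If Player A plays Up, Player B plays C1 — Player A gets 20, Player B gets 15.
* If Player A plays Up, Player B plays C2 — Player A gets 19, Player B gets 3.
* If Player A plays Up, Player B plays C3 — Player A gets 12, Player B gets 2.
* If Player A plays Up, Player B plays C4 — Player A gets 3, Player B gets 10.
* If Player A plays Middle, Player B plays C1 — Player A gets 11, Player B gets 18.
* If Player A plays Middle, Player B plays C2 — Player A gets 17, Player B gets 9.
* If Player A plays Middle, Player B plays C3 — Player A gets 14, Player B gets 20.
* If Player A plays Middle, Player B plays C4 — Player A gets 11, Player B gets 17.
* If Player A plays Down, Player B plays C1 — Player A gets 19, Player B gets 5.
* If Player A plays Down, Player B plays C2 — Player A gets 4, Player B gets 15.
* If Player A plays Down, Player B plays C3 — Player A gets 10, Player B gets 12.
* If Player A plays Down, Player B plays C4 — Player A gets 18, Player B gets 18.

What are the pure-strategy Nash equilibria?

Player A against C1: payoffs 20, 11, 19 → best response Up.
Player A against C2: payoffs 19, 17, 4 → best response Up.
Player A against C3: payoffs 12, 14, 10 → best response Middle.
Player A against C4: payoffs 3, 11, 18 → best response Down.
Player B against Up: payoffs 15, 3, 2, 10 → best response C1.
Player B against Middle: payoffs 18, 9, 20, 17 → best response C3.
Player B against Down: payoffs 5, 15, 12, 18 → best response C4.
Mutual best responses: (Up, C1); (Middle, C3); (Down, C4).

(Up, C1); (Middle, C3); (Down, C4)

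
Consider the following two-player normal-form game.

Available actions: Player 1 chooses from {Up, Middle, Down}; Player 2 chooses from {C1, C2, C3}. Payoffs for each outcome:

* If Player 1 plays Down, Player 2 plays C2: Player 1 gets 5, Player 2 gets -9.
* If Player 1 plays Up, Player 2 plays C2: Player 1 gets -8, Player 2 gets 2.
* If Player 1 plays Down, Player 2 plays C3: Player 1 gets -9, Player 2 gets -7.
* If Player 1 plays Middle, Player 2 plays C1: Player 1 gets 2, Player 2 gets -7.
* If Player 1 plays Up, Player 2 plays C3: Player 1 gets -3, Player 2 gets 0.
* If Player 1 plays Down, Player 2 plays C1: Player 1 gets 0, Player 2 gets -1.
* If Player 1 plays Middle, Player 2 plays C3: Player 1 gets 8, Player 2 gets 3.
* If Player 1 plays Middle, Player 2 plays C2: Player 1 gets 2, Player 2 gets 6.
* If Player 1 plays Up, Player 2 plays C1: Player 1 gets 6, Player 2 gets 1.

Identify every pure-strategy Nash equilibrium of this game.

For each player, find the best response to each opponent profile; mutual best responses are the pure NE.
Player 1 against C1: payoffs 6, 2, 0 → best response Up.
Player 1 against C2: payoffs -8, 2, 5 → best response Down.
Player 1 against C3: payoffs -3, 8, -9 → best response Middle.
Player 2 against Up: payoffs 1, 2, 0 → best response C2.
Player 2 against Middle: payoffs -7, 6, 3 → best response C2.
Player 2 against Down: payoffs -1, -9, -7 → best response C1.
No profile is a mutual best response for all players.

There is no pure-strategy Nash equilibrium.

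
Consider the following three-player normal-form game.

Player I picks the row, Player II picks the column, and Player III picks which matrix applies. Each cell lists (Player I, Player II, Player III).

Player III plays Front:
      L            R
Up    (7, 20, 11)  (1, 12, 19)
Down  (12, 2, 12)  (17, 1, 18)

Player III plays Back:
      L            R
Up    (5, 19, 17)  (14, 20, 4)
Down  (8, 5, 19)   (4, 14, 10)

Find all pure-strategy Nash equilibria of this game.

No pure-strategy Nash equilibrium.

Player I against (L, Front): payoffs 7, 12 → best response Down.
Player I against (L, Back): payoffs 5, 8 → best response Down.
Player I against (R, Front): payoffs 1, 17 → best response Down.
Player I against (R, Back): payoffs 14, 4 → best response Up.
Player II against (Up, Front): payoffs 20, 12 → best response L.
Player II against (Up, Back): payoffs 19, 20 → best response R.
Player II against (Down, Front): payoffs 2, 1 → best response L.
Player II against (Down, Back): payoffs 5, 14 → best response R.
Player III against (Up, L): payoffs 11, 17 → best response Back.
Player III against (Up, R): payoffs 19, 4 → best response Front.
Player III against (Down, L): payoffs 12, 19 → best response Back.
Player III against (Down, R): payoffs 18, 10 → best response Front.
No profile is a mutual best response for all players.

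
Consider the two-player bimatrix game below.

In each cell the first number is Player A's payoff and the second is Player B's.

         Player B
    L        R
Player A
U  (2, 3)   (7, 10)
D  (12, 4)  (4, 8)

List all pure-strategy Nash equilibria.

Pure NE: (U, R)

Player A against L: payoffs 2, 12 → best response D.
Player A against R: payoffs 7, 4 → best response U.
Player B against U: payoffs 3, 10 → best response R.
Player B against D: payoffs 4, 8 → best response R.
Mutual best responses: (U, R).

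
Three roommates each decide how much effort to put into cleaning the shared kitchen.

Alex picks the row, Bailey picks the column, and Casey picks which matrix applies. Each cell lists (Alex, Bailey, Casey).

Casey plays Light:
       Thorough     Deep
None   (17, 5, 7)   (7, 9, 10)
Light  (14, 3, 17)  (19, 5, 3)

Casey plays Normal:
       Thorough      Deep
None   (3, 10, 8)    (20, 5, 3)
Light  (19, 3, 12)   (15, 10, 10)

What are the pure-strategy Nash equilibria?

There is no pure-strategy Nash equilibrium.

(None, Thorough, Light): Bailey can switch to Deep (5 → 9). Not NE.
(None, Thorough, Normal): Alex can switch to Light (3 → 19). Not NE.
(None, Deep, Light): Alex can switch to Light (7 → 19). Not NE.
(None, Deep, Normal): Bailey can switch to Thorough (5 → 10). Not NE.
(Light, Thorough, Light): Alex can switch to None (14 → 17). Not NE.
(Light, Thorough, Normal): Bailey can switch to Deep (3 → 10). Not NE.
(Light, Deep, Light): Casey can switch to Normal (3 → 10). Not NE.
(Light, Deep, Normal): Alex can switch to None (15 → 20). Not NE.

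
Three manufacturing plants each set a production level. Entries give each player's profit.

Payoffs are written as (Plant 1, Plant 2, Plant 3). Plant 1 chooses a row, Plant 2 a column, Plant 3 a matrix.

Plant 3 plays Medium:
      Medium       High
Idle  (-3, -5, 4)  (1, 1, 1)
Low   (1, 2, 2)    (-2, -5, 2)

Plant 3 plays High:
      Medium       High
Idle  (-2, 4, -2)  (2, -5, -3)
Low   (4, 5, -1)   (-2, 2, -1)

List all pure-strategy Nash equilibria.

(Idle, Medium, Medium): Plant 1 can switch to Low (-3 → 1). Not NE.
(Idle, Medium, High): Plant 1 can switch to Low (-2 → 4). Not NE.
(Idle, High, Medium): Plant 1 gets 1, best alternative -2; Plant 2 gets 1, best alternative -5; Plant 3 gets 1, best alternative -3. No profitable deviation — NE.
(Idle, High, High): Plant 2 can switch to Medium (-5 → 4). Not NE.
(Low, Medium, Medium): Plant 1 gets 1, best alternative -3; Plant 2 gets 2, best alternative -5; Plant 3 gets 2, best alternative -1. No profitable deviation — NE.
(Low, Medium, High): Plant 3 can switch to Medium (-1 → 2). Not NE.
(Low, High, Medium): Plant 1 can switch to Idle (-2 → 1). Not NE.
(Low, High, High): Plant 1 can switch to Idle (-2 → 2). Not NE.

Pure-strategy Nash equilibria: (Idle, High, Medium) and (Low, Medium, Medium)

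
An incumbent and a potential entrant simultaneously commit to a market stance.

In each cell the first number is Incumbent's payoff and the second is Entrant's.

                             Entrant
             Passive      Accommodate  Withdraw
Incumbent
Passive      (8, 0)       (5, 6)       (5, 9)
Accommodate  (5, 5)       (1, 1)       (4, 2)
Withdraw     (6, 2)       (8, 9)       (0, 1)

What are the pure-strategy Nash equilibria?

The pure Nash equilibria are (Passive, Withdraw) and (Withdraw, Accommodate).

Check each profile: it is a Nash equilibrium iff no player can strictly gain by switching unilaterally.
(Passive, Passive): Entrant can switch to Accommodate (0 → 6). Not NE.
(Passive, Accommodate): Incumbent can switch to Withdraw (5 → 8). Not NE.
(Passive, Withdraw): Incumbent gets 5, best alternative 4; Entrant gets 9, best alternative 6. No profitable deviation — NE.
(Accommodate, Passive): Incumbent can switch to Passive (5 → 8). Not NE.
(Accommodate, Accommodate): Incumbent can switch to Passive (1 → 5). Not NE.
(Accommodate, Withdraw): Incumbent can switch to Passive (4 → 5). Not NE.
(Withdraw, Passive): Incumbent can switch to Passive (6 → 8). Not NE.
(Withdraw, Accommodate): Incumbent gets 8, best alternative 5; Entrant gets 9, best alternative 2. No profitable deviation — NE.
(Withdraw, Withdraw): Incumbent can switch to Passive (0 → 5). Not NE.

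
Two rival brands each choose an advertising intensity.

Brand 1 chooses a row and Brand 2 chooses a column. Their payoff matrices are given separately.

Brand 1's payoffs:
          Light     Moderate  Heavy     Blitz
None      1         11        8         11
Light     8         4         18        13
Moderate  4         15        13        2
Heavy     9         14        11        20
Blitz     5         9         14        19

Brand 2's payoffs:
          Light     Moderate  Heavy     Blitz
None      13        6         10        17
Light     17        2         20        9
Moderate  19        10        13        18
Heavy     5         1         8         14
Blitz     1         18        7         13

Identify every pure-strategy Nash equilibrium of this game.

(None, Light): Brand 1 can switch to Light (1 → 8). Not NE.
(None, Moderate): Brand 1 can switch to Moderate (11 → 15). Not NE.
(None, Heavy): Brand 1 can switch to Light (8 → 18). Not NE.
(None, Blitz): Brand 1 can switch to Light (11 → 13). Not NE.
(Light, Light): Brand 1 can switch to Heavy (8 → 9). Not NE.
(Light, Moderate): Brand 1 can switch to None (4 → 11). Not NE.
(Light, Heavy): Brand 1 gets 18, best alternative 14; Brand 2 gets 20, best alternative 17. No profitable deviation — NE.
(Light, Blitz): Brand 1 can switch to Heavy (13 → 20). Not NE.
(Moderate, Light): Brand 1 can switch to Light (4 → 8). Not NE.
(Heavy, Blitz): Brand 1 gets 20, best alternative 19; Brand 2 gets 14, best alternative 8. No profitable deviation — NE.
(The remaining 10 profiles each have a profitable deviation by the same check.)

Pure-strategy Nash equilibria: (Light, Heavy); (Heavy, Blitz)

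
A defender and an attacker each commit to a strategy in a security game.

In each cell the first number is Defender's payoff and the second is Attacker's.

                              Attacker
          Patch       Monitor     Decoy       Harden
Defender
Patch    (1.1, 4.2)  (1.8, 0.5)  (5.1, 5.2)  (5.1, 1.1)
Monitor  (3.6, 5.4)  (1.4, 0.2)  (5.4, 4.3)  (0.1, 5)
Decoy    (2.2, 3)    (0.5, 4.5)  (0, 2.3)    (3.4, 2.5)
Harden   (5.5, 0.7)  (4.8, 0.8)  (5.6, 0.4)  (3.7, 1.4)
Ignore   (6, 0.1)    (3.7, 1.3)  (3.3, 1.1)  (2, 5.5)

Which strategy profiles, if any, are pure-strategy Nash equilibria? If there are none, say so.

(Patch, Patch): Defender can switch to Monitor (1.1 → 3.6). Not NE.
(Patch, Monitor): Defender can switch to Harden (1.8 → 4.8). Not NE.
(Patch, Decoy): Defender can switch to Monitor (5.1 → 5.4). Not NE.
(Patch, Harden): Attacker can switch to Patch (1.1 → 4.2). Not NE.
(Monitor, Patch): Defender can switch to Harden (3.6 → 5.5). Not NE.
(Monitor, Monitor): Defender can switch to Patch (1.4 → 1.8). Not NE.
(Monitor, Decoy): Defender can switch to Harden (5.4 → 5.6). Not NE.
(Monitor, Harden): Defender can switch to Patch (0.1 → 5.1). Not NE.
(Decoy, Patch): Defender can switch to Monitor (2.2 → 3.6). Not NE.
(Decoy, Monitor): Defender can switch to Patch (0.5 → 1.8). Not NE.
(The remaining 10 profiles each have a profitable deviation by the same check.)

There is no pure-strategy Nash equilibrium.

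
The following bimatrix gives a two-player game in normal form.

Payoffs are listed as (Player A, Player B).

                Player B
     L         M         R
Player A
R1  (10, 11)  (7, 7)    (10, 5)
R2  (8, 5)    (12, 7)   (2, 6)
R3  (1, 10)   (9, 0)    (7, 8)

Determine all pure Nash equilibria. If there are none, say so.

For each player, find the best response to each opponent profile; mutual best responses are the pure NE.
Player A against L: payoffs 10, 8, 1 → best response R1.
Player A against M: payoffs 7, 12, 9 → best response R2.
Player A against R: payoffs 10, 2, 7 → best response R1.
Player B against R1: payoffs 11, 7, 5 → best response L.
Player B against R2: payoffs 5, 7, 6 → best response M.
Player B against R3: payoffs 10, 0, 8 → best response L.
Mutual best responses: (R1, L); (R2, M).

Pure-strategy Nash equilibria: (R1, L); (R2, M)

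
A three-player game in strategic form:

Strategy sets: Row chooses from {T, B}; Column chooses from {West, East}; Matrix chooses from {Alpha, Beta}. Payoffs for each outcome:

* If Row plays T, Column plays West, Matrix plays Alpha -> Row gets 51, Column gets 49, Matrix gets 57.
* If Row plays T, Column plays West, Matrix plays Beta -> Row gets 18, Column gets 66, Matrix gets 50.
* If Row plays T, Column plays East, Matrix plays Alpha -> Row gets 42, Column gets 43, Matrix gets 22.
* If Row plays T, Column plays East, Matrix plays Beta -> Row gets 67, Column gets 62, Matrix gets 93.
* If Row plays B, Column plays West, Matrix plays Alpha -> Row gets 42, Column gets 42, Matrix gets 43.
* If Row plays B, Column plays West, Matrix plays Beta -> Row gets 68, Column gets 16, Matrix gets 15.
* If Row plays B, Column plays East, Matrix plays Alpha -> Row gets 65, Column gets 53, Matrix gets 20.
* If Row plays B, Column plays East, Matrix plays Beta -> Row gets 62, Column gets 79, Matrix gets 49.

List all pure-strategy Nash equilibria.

(T, West, Alpha)

Row against (West, Alpha): payoffs 51, 42 → best response T.
Row against (West, Beta): payoffs 18, 68 → best response B.
Row against (East, Alpha): payoffs 42, 65 → best response B.
Row against (East, Beta): payoffs 67, 62 → best response T.
Column against (T, Alpha): payoffs 49, 43 → best response West.
Column against (T, Beta): payoffs 66, 62 → best response West.
Column against (B, Alpha): payoffs 42, 53 → best response East.
Column against (B, Beta): payoffs 16, 79 → best response East.
Matrix against (T, West): payoffs 57, 50 → best response Alpha.
Matrix against (T, East): payoffs 22, 93 → best response Beta.
Matrix against (B, West): payoffs 43, 15 → best response Alpha.
Matrix against (B, East): payoffs 20, 49 → best response Beta.
Mutual best responses: (T, West, Alpha).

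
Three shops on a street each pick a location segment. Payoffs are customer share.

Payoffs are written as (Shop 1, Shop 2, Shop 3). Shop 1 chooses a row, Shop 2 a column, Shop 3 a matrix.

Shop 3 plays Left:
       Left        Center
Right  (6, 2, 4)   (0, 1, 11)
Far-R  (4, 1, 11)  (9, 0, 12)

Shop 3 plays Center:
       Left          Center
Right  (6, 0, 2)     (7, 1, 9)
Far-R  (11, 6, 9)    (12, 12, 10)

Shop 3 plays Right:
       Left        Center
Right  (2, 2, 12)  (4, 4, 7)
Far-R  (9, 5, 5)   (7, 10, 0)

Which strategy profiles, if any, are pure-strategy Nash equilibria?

(Right, Left, Left): Shop 3 can switch to Right (4 → 12). Not NE.
(Right, Left, Center): Shop 1 can switch to Far-R (6 → 11). Not NE.
(Right, Left, Right): Shop 1 can switch to Far-R (2 → 9). Not NE.
(Right, Center, Left): Shop 1 can switch to Far-R (0 → 9). Not NE.
(Right, Center, Center): Shop 1 can switch to Far-R (7 → 12). Not NE.
(Right, Center, Right): Shop 1 can switch to Far-R (4 → 7). Not NE.
(Far-R, Left, Left): Shop 1 can switch to Right (4 → 6). Not NE.
(Far-R, Left, Center): Shop 2 can switch to Center (6 → 12). Not NE.
(Far-R, Left, Right): Shop 2 can switch to Center (5 → 10). Not NE.
(Far-R, Center, Left): Shop 2 can switch to Left (0 → 1). Not NE.
(The remaining 2 profiles each have a profitable deviation by the same check.)

No pure-strategy Nash equilibrium.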